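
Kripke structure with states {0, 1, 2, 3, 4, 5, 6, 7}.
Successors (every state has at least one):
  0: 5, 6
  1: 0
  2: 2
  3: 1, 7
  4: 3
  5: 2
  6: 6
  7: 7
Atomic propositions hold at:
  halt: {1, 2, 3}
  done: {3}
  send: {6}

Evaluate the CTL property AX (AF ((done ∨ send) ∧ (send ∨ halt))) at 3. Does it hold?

Sat(done ∨ send) = {3, 6}
Sat(send ∨ halt) = {1, 2, 3, 6}
Sat((done ∨ send) ∧ (send ∨ halt)) = {3, 6}
AF ((done ∨ send) ∧ (send ∨ halt)): least fixpoint, start Z0 = {3, 6}, add states with every successor in Z. Z1 = {3, 4, 6}; fixed.
Sat(AF ((done ∨ send) ∧ (send ∨ halt))) = {3, 4, 6}
Sat(AX (AF ((done ∨ send) ∧ (send ∨ halt)))) = {s : every successor in {3, 4, 6}} = {4, 6}
3 ∉ Sat(AX (AF ((done ∨ send) ∧ (send ∨ halt)))) = {4, 6}, so the formula does not hold at 3.

No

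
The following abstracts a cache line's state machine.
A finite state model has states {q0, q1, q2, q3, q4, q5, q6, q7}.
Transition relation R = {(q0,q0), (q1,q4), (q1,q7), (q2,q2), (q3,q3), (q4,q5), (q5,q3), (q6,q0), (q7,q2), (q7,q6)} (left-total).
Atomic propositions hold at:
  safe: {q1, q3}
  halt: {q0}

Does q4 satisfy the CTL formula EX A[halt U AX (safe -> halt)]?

No

Sat(safe -> halt) = {q0, q2, q4, q5, q6, q7}
Sat(AX (safe -> halt)) = {s : every successor in {q0, q2, q4, q5, q6, q7}} = {q0, q1, q2, q4, q6, q7}
A[halt U AX (safe -> halt)]: least fixpoint, start Z0 = Sat(AX (safe -> halt)) = {q0, q1, q2, q4, q6, q7}, add states in Sat(halt) with every successor in Z. Already a fixed point.
Sat(A[halt U AX (safe -> halt)]) = {q0, q1, q2, q4, q6, q7}
Sat(EX A[halt U AX (safe -> halt)]) = {s : some successor in {q0, q1, q2, q4, q6, q7}} = {q0, q1, q2, q6, q7}
q4 ∉ Sat(EX A[halt U AX (safe -> halt)]) = {q0, q1, q2, q6, q7}, so the formula does not hold at q4.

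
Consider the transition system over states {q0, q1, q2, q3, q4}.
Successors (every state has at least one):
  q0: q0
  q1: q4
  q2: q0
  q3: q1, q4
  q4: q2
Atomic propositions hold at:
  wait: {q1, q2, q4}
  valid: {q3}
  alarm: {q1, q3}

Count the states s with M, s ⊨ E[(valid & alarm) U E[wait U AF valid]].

Sat(valid & alarm) = {q3}
AF valid: least fixpoint, start Z0 = {q3}, add states with every successor in Z. Already a fixed point.
Sat(AF valid) = {q3}
E[wait U AF valid]: least fixpoint, start Z0 = Sat(AF valid) = {q3}, add states in Sat(wait) with some successor in Z. Already a fixed point.
Sat(E[wait U AF valid]) = {q3}
E[(valid & alarm) U E[wait U AF valid]]: least fixpoint, start Z0 = Sat(E[wait U AF valid]) = {q3}, add states in Sat(valid & alarm) with some successor in Z. Already a fixed point.
Sat(E[(valid & alarm) U E[wait U AF valid]]) = {q3}
|Sat(E[(valid & alarm) U E[wait U AF valid]])| = |{q3}| = 1.

1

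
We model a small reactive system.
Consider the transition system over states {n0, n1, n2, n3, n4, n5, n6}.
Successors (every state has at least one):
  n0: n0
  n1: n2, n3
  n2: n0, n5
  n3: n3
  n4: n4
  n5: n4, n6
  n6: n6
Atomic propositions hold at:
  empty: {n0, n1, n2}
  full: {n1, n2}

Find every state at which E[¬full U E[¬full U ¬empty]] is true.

{n3, n4, n5, n6}

Sat(¬full) = {n0, n3, n4, n5, n6}
Sat(¬empty) = {n3, n4, n5, n6}
E[¬full U ¬empty]: least fixpoint, start Z0 = Sat(¬empty) = {n3, n4, n5, n6}, add states in Sat(¬full) with some successor in Z. Already a fixed point.
Sat(E[¬full U ¬empty]) = {n3, n4, n5, n6}
E[¬full U E[¬full U ¬empty]]: least fixpoint, start Z0 = Sat(E[¬full U ¬empty]) = {n3, n4, n5, n6}, add states in Sat(¬full) with some successor in Z. Already a fixed point.
Sat(E[¬full U E[¬full U ¬empty]]) = {n3, n4, n5, n6}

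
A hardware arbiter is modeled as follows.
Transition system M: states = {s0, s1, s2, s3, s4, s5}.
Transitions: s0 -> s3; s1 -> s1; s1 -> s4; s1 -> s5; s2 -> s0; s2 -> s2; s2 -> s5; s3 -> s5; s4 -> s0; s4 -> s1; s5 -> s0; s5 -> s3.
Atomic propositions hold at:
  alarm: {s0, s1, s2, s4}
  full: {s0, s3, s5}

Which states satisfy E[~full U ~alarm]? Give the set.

Sat(~full) = {s1, s2, s4}
Sat(~alarm) = {s3, s5}
E[~full U ~alarm]: least fixpoint, start Z0 = Sat(~alarm) = {s3, s5}, add states in Sat(~full) with some successor in Z. Z1 = {s1, s2, s3, s5}; Z2 = {s1, s2, s3, s4, s5}; fixed.
Sat(E[~full U ~alarm]) = {s1, s2, s3, s4, s5}

{s1, s2, s3, s4, s5}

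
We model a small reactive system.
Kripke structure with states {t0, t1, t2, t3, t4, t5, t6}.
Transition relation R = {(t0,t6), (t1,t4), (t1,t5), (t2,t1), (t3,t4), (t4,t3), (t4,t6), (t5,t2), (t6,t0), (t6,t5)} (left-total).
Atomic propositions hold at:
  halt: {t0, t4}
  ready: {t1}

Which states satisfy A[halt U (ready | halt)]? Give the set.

{t0, t1, t4}

Sat(ready | halt) = {t0, t1, t4}
A[halt U (ready | halt)]: least fixpoint, start Z0 = Sat((ready | halt)) = {t0, t1, t4}, add states in Sat(halt) with every successor in Z. Already a fixed point.
Sat(A[halt U (ready | halt)]) = {t0, t1, t4}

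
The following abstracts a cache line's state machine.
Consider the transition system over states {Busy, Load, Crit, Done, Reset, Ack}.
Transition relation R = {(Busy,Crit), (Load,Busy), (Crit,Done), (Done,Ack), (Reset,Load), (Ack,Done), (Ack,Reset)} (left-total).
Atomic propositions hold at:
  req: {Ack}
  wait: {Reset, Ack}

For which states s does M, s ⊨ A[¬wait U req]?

{Busy, Load, Crit, Done, Ack}

Sat(¬wait) = {Busy, Load, Crit, Done}
A[¬wait U req]: least fixpoint, start Z0 = Sat(req) = {Ack}, add states in Sat(¬wait) with every successor in Z. Z1 = {Done, Ack}; Z2 = {Crit, Done, Ack}; Z3 = {Busy, Crit, Done, Ack}; Z4 = {Busy, Load, Crit, Done, Ack}; fixed.
Sat(A[¬wait U req]) = {Busy, Load, Crit, Done, Ack}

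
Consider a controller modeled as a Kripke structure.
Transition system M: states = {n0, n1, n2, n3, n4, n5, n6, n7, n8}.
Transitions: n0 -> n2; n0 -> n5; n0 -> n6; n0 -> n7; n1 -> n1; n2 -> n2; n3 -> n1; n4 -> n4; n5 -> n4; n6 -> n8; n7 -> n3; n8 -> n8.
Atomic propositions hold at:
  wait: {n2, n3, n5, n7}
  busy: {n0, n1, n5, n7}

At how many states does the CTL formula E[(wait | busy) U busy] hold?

5

Sat(wait | busy) = {n0, n1, n2, n3, n5, n7}
E[(wait | busy) U busy]: least fixpoint, start Z0 = Sat(busy) = {n0, n1, n5, n7}, add states in Sat(wait | busy) with some successor in Z. Z1 = {n0, n1, n3, n5, n7}; fixed.
Sat(E[(wait | busy) U busy]) = {n0, n1, n3, n5, n7}
|Sat(E[(wait | busy) U busy])| = |{n0, n1, n3, n5, n7}| = 5.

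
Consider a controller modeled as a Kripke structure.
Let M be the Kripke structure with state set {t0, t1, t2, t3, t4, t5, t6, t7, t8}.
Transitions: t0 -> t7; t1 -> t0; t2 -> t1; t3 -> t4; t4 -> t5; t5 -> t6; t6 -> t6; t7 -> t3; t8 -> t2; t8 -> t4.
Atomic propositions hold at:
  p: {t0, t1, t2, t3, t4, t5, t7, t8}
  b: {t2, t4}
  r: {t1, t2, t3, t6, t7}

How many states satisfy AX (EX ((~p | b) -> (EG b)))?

5

Sat(~p) = {t6}
Sat(~p | b) = {t2, t4, t6}
EG b: greatest fixpoint, start Z0 = {t2, t4}, keep only states in Sat with some successor in Z. Z1 = ∅; fixed.
Sat(EG b) = ∅
Sat((~p | b) -> (EG b)) = {t0, t1, t3, t5, t7, t8}
Sat(EX ((~p | b) -> (EG b))) = {s : some successor in {t0, t1, t3, t5, t7, t8}} = {t0, t1, t2, t4, t7}
Sat(AX (EX ((~p | b) -> (EG b)))) = {s : every successor in {t0, t1, t2, t4, t7}} = {t0, t1, t2, t3, t8}
|Sat(AX (EX ((~p | b) -> (EG b))))| = |{t0, t1, t2, t3, t8}| = 5.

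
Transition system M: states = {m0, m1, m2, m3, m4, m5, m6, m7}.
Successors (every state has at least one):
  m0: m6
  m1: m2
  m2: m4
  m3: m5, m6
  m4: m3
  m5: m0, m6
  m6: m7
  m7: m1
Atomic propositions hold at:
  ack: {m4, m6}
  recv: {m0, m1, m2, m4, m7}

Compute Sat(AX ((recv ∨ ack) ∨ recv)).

Sat(recv ∨ ack) = {m0, m1, m2, m4, m6, m7}
Sat((recv ∨ ack) ∨ recv) = {m0, m1, m2, m4, m6, m7}
Sat(AX ((recv ∨ ack) ∨ recv)) = {s : every successor in {m0, m1, m2, m4, m6, m7}} = {m0, m1, m2, m5, m6, m7}

{m0, m1, m2, m5, m6, m7}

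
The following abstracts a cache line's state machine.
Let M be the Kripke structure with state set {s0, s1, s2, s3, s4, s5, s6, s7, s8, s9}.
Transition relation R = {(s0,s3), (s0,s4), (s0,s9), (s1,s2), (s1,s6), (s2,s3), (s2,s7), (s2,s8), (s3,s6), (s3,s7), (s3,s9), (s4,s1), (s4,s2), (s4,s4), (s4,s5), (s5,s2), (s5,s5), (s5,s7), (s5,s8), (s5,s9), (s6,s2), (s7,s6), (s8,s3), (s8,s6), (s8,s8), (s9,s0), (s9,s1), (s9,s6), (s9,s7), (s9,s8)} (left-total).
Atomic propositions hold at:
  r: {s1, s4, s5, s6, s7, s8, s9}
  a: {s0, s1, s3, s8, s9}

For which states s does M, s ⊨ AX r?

Sat(AX r) = {s : every successor in {s1, s4, s5, s6, s7, s8, s9}} = {s3, s7}

{s3, s7}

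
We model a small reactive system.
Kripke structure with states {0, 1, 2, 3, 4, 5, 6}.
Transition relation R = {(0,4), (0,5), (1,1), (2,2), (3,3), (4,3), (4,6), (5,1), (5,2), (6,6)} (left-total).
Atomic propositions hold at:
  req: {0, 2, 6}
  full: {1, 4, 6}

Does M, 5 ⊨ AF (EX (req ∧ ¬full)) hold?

Yes

Sat(¬full) = {0, 2, 3, 5}
Sat(req ∧ ¬full) = {0, 2}
Sat(EX (req ∧ ¬full)) = {s : some successor in {0, 2}} = {2, 5}
AF (EX (req ∧ ¬full)): least fixpoint, start Z0 = {2, 5}, add states with every successor in Z. Already a fixed point.
Sat(AF (EX (req ∧ ¬full))) = {2, 5}
5 ∈ Sat(AF (EX (req ∧ ¬full))) = {2, 5}, so the formula holds at 5.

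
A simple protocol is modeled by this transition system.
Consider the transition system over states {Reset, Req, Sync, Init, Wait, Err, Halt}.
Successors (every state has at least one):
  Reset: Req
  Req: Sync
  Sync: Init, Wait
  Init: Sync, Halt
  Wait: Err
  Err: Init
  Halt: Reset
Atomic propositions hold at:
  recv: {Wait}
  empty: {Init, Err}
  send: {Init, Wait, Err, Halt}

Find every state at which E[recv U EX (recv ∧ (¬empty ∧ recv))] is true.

Sat(¬empty) = {Reset, Req, Sync, Wait, Halt}
Sat(¬empty ∧ recv) = {Wait}
Sat(recv ∧ (¬empty ∧ recv)) = {Wait}
Sat(EX (recv ∧ (¬empty ∧ recv))) = {s : some successor in {Wait}} = {Sync}
E[recv U EX (recv ∧ (¬empty ∧ recv))]: least fixpoint, start Z0 = Sat(EX (recv ∧ (¬empty ∧ recv))) = {Sync}, add states in Sat(recv) with some successor in Z. Already a fixed point.
Sat(E[recv U EX (recv ∧ (¬empty ∧ recv))]) = {Sync}

{Sync}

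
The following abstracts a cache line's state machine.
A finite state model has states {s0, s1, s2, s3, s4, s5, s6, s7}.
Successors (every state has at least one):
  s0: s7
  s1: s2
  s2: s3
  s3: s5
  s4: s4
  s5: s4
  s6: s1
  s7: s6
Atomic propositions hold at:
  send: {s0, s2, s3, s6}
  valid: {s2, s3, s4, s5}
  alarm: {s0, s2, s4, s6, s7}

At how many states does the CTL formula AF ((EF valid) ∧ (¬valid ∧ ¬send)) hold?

4

EF valid: least fixpoint, start Z0 = {s2, s3, s4, s5}, add states with some successor in Z. Z1 = {s1, s2, s3, s4, s5}; Z2 = {s1, s2, s3, s4, s5, s6}; Z3 = {s1, s2, s3, s4, s5, s6, s7}; Z4 = {s0, s1, s2, s3, s4, s5, s6, s7}; fixed.
Sat(EF valid) = {s0, s1, s2, s3, s4, s5, s6, s7}
Sat(¬valid) = {s0, s1, s6, s7}
Sat(¬send) = {s1, s4, s5, s7}
Sat(¬valid ∧ ¬send) = {s1, s7}
Sat((EF valid) ∧ (¬valid ∧ ¬send)) = {s1, s7}
AF ((EF valid) ∧ (¬valid ∧ ¬send)): least fixpoint, start Z0 = {s1, s7}, add states with every successor in Z. Z1 = {s0, s1, s6, s7}; fixed.
Sat(AF ((EF valid) ∧ (¬valid ∧ ¬send))) = {s0, s1, s6, s7}
|Sat(AF ((EF valid) ∧ (¬valid ∧ ¬send)))| = |{s0, s1, s6, s7}| = 4.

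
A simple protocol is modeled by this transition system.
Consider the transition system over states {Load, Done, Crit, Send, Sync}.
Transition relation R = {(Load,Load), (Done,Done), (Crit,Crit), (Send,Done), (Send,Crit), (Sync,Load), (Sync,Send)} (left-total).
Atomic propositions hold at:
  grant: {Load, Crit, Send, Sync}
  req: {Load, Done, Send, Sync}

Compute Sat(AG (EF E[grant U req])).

E[grant U req]: least fixpoint, start Z0 = Sat(req) = {Load, Done, Send, Sync}, add states in Sat(grant) with some successor in Z. Already a fixed point.
Sat(E[grant U req]) = {Load, Done, Send, Sync}
EF E[grant U req]: least fixpoint, start Z0 = {Load, Done, Send, Sync}, add states with some successor in Z. Already a fixed point.
Sat(EF E[grant U req]) = {Load, Done, Send, Sync}
AG (EF E[grant U req]): greatest fixpoint, start Z0 = {Load, Done, Send, Sync}, keep only states in Sat with every successor in Z. Z1 = {Load, Done, Sync}; Z2 = {Load, Done}; fixed.
Sat(AG (EF E[grant U req])) = {Load, Done}

{Load, Done}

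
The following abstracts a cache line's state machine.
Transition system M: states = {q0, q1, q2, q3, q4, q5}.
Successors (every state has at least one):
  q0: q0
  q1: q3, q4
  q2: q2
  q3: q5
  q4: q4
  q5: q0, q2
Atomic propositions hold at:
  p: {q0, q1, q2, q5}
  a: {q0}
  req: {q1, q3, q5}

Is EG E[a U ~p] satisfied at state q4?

Sat(~p) = {q3, q4}
E[a U ~p]: least fixpoint, start Z0 = Sat(~p) = {q3, q4}, add states in Sat(a) with some successor in Z. Already a fixed point.
Sat(E[a U ~p]) = {q3, q4}
EG E[a U ~p]: greatest fixpoint, start Z0 = {q3, q4}, keep only states in Sat with some successor in Z. Z1 = {q4}; fixed.
Sat(EG E[a U ~p]) = {q4}
q4 ∈ Sat(EG E[a U ~p]) = {q4}, so the formula holds at q4.

Yes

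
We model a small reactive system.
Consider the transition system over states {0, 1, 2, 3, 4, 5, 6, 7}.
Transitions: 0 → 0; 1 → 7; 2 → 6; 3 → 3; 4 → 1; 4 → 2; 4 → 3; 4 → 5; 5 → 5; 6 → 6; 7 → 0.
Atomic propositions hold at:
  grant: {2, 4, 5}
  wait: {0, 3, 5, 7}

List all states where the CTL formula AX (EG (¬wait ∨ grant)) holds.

Sat(¬wait) = {1, 2, 4, 6}
Sat(¬wait ∨ grant) = {1, 2, 4, 5, 6}
EG (¬wait ∨ grant): greatest fixpoint, start Z0 = {1, 2, 4, 5, 6}, keep only states in Sat with some successor in Z. Z1 = {2, 4, 5, 6}; fixed.
Sat(EG (¬wait ∨ grant)) = {2, 4, 5, 6}
Sat(AX (EG (¬wait ∨ grant))) = {s : every successor in {2, 4, 5, 6}} = {2, 5, 6}

{2, 5, 6}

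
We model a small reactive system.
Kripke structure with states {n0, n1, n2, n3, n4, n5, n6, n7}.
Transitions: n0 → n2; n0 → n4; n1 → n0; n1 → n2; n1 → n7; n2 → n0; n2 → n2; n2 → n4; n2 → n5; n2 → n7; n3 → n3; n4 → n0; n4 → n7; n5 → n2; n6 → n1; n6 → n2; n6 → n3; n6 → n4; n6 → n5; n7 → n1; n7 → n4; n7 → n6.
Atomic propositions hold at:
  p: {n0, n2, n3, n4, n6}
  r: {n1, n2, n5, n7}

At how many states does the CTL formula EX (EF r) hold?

7

EF r: least fixpoint, start Z0 = {n1, n2, n5, n7}, add states with some successor in Z. Z1 = {n0, n1, n2, n4, n5, n6, n7}; fixed.
Sat(EF r) = {n0, n1, n2, n4, n5, n6, n7}
Sat(EX (EF r)) = {s : some successor in {n0, n1, n2, n4, n5, n6, n7}} = {n0, n1, n2, n4, n5, n6, n7}
|Sat(EX (EF r))| = |{n0, n1, n2, n4, n5, n6, n7}| = 7.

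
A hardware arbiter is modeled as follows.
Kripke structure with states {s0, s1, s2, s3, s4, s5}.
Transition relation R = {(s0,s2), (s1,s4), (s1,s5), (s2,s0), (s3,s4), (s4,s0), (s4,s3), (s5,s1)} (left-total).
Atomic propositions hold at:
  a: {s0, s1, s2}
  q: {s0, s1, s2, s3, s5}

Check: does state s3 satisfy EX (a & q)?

Sat(a & q) = {s0, s1, s2}
Sat(EX (a & q)) = {s : some successor in {s0, s1, s2}} = {s0, s2, s4, s5}
s3 ∉ Sat(EX (a & q)) = {s0, s2, s4, s5}, so the formula does not hold at s3.

No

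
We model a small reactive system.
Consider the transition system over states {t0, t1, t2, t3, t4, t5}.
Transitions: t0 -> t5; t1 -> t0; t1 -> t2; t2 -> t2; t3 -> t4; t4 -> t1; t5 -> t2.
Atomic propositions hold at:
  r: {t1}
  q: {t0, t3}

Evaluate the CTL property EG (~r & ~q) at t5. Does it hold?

Yes

Sat(~r) = {t0, t2, t3, t4, t5}
Sat(~q) = {t1, t2, t4, t5}
Sat(~r & ~q) = {t2, t4, t5}
EG (~r & ~q): greatest fixpoint, start Z0 = {t2, t4, t5}, keep only states in Sat with some successor in Z. Z1 = {t2, t5}; fixed.
Sat(EG (~r & ~q)) = {t2, t5}
t5 ∈ Sat(EG (~r & ~q)) = {t2, t5}, so the formula holds at t5.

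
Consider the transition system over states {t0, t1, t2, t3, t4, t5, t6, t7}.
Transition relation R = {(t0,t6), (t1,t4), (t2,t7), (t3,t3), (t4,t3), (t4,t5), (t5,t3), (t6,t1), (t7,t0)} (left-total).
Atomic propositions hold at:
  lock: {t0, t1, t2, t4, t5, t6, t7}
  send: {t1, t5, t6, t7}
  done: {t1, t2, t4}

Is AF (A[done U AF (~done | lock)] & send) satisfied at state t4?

Sat(~done) = {t0, t3, t5, t6, t7}
Sat(~done | lock) = {t0, t1, t2, t3, t4, t5, t6, t7}
AF (~done | lock): least fixpoint, start Z0 = {t0, t1, t2, t3, t4, t5, t6, t7}, add states with every successor in Z. Already a fixed point.
Sat(AF (~done | lock)) = {t0, t1, t2, t3, t4, t5, t6, t7}
A[done U AF (~done | lock)]: least fixpoint, start Z0 = Sat(AF (~done | lock)) = {t0, t1, t2, t3, t4, t5, t6, t7}, add states in Sat(done) with every successor in Z. Already a fixed point.
Sat(A[done U AF (~done | lock)]) = {t0, t1, t2, t3, t4, t5, t6, t7}
Sat(A[done U AF (~done | lock)] & send) = {t1, t5, t6, t7}
AF (A[done U AF (~done | lock)] & send): least fixpoint, start Z0 = {t1, t5, t6, t7}, add states with every successor in Z. Z1 = {t0, t1, t2, t5, t6, t7}; fixed.
Sat(AF (A[done U AF (~done | lock)] & send)) = {t0, t1, t2, t5, t6, t7}
t4 ∉ Sat(AF (A[done U AF (~done | lock)] & send)) = {t0, t1, t2, t5, t6, t7}, so the formula does not hold at t4.

No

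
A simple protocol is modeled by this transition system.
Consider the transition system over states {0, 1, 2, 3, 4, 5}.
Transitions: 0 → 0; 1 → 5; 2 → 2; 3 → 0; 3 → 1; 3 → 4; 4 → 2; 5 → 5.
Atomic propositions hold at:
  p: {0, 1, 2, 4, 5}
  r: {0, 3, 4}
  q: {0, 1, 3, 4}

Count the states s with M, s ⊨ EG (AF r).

AF r: least fixpoint, start Z0 = {0, 3, 4}, add states with every successor in Z. Already a fixed point.
Sat(AF r) = {0, 3, 4}
EG (AF r): greatest fixpoint, start Z0 = {0, 3, 4}, keep only states in Sat with some successor in Z. Z1 = {0, 3}; fixed.
Sat(EG (AF r)) = {0, 3}
|Sat(EG (AF r))| = |{0, 3}| = 2.

2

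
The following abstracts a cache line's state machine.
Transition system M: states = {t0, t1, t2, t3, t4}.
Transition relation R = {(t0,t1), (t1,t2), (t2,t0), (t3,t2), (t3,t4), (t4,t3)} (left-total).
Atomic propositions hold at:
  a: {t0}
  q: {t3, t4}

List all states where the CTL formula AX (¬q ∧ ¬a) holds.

{t0, t1}

Sat(¬q) = {t0, t1, t2}
Sat(¬a) = {t1, t2, t3, t4}
Sat(¬q ∧ ¬a) = {t1, t2}
Sat(AX (¬q ∧ ¬a)) = {s : every successor in {t1, t2}} = {t0, t1}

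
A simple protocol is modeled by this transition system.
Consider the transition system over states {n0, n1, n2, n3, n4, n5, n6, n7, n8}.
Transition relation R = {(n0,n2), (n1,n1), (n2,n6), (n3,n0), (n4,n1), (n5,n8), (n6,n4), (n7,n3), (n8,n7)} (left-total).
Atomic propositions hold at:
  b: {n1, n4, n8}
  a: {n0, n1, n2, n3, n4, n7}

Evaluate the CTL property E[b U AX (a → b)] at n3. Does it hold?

No

Sat(a → b) = {n1, n4, n5, n6, n8}
Sat(AX (a → b)) = {s : every successor in {n1, n4, n5, n6, n8}} = {n1, n2, n4, n5, n6}
E[b U AX (a → b)]: least fixpoint, start Z0 = Sat(AX (a → b)) = {n1, n2, n4, n5, n6}, add states in Sat(b) with some successor in Z. Already a fixed point.
Sat(E[b U AX (a → b)]) = {n1, n2, n4, n5, n6}
n3 ∉ Sat(E[b U AX (a → b)]) = {n1, n2, n4, n5, n6}, so the formula does not hold at n3.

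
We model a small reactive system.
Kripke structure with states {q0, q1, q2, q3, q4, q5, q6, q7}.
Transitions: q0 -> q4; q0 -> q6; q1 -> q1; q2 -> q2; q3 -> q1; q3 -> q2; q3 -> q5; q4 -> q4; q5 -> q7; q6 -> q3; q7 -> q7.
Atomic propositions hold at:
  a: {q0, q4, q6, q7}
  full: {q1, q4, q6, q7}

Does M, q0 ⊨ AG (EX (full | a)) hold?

No

Sat(full | a) = {q0, q1, q4, q6, q7}
Sat(EX (full | a)) = {s : some successor in {q0, q1, q4, q6, q7}} = {q0, q1, q3, q4, q5, q7}
AG (EX (full | a)): greatest fixpoint, start Z0 = {q0, q1, q3, q4, q5, q7}, keep only states in Sat with every successor in Z. Z1 = {q1, q4, q5, q7}; fixed.
Sat(AG (EX (full | a))) = {q1, q4, q5, q7}
q0 ∉ Sat(AG (EX (full | a))) = {q1, q4, q5, q7}, so the formula does not hold at q0.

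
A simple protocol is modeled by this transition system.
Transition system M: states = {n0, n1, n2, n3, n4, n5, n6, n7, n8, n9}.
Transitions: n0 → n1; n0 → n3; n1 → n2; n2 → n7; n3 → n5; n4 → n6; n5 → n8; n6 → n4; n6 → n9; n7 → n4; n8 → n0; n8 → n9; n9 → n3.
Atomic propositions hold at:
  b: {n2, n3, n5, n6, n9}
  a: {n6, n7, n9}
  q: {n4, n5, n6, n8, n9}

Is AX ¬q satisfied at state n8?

No

Sat(¬q) = {n0, n1, n2, n3, n7}
Sat(AX ¬q) = {s : every successor in {n0, n1, n2, n3, n7}} = {n0, n1, n2, n9}
n8 ∉ Sat(AX ¬q) = {n0, n1, n2, n9}, so the formula does not hold at n8.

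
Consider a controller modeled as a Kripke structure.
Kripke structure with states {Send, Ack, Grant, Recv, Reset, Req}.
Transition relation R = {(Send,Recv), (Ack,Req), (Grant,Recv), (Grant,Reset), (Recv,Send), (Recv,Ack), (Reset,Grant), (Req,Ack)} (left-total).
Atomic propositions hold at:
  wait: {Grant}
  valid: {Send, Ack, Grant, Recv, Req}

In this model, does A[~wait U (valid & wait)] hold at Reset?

Sat(~wait) = {Send, Ack, Recv, Reset, Req}
Sat(valid & wait) = {Grant}
A[~wait U (valid & wait)]: least fixpoint, start Z0 = Sat((valid & wait)) = {Grant}, add states in Sat(~wait) with every successor in Z. Z1 = {Grant, Reset}; fixed.
Sat(A[~wait U (valid & wait)]) = {Grant, Reset}
Reset ∈ Sat(A[~wait U (valid & wait)]) = {Grant, Reset}, so the formula holds at Reset.

Yes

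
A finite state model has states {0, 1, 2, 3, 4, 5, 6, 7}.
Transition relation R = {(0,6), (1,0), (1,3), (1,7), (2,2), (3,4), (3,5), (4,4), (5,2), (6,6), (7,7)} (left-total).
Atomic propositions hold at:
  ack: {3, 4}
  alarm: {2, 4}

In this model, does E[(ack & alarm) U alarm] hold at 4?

Sat(ack & alarm) = {4}
E[(ack & alarm) U alarm]: least fixpoint, start Z0 = Sat(alarm) = {2, 4}, add states in Sat(ack & alarm) with some successor in Z. Already a fixed point.
Sat(E[(ack & alarm) U alarm]) = {2, 4}
4 ∈ Sat(E[(ack & alarm) U alarm]) = {2, 4}, so the formula holds at 4.

Yes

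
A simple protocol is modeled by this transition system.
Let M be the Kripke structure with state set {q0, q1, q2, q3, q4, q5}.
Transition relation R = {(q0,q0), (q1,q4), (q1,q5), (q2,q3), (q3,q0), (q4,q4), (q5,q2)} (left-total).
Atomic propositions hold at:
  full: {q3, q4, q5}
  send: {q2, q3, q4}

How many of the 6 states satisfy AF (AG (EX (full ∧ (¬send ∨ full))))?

Sat(¬send) = {q0, q1, q5}
Sat(¬send ∨ full) = {q0, q1, q3, q4, q5}
Sat(full ∧ (¬send ∨ full)) = {q3, q4, q5}
Sat(EX (full ∧ (¬send ∨ full))) = {s : some successor in {q3, q4, q5}} = {q1, q2, q4}
AG (EX (full ∧ (¬send ∨ full))): greatest fixpoint, start Z0 = {q1, q2, q4}, keep only states in Sat with every successor in Z. Z1 = {q4}; fixed.
Sat(AG (EX (full ∧ (¬send ∨ full)))) = {q4}
AF (AG (EX (full ∧ (¬send ∨ full)))): least fixpoint, start Z0 = {q4}, add states with every successor in Z. Already a fixed point.
Sat(AF (AG (EX (full ∧ (¬send ∨ full))))) = {q4}
|Sat(AF (AG (EX (full ∧ (¬send ∨ full)))))| = |{q4}| = 1.

1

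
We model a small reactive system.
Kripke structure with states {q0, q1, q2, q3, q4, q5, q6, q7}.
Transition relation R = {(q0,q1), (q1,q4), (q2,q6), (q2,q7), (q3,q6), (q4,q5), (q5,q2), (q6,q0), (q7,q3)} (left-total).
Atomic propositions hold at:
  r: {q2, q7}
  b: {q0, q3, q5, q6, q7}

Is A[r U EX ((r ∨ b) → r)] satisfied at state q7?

Sat(r ∨ b) = {q0, q2, q3, q5, q6, q7}
Sat((r ∨ b) → r) = {q1, q2, q4, q7}
Sat(EX ((r ∨ b) → r)) = {s : some successor in {q1, q2, q4, q7}} = {q0, q1, q2, q5}
A[r U EX ((r ∨ b) → r)]: least fixpoint, start Z0 = Sat(EX ((r ∨ b) → r)) = {q0, q1, q2, q5}, add states in Sat(r) with every successor in Z. Already a fixed point.
Sat(A[r U EX ((r ∨ b) → r)]) = {q0, q1, q2, q5}
q7 ∉ Sat(A[r U EX ((r ∨ b) → r)]) = {q0, q1, q2, q5}, so the formula does not hold at q7.

No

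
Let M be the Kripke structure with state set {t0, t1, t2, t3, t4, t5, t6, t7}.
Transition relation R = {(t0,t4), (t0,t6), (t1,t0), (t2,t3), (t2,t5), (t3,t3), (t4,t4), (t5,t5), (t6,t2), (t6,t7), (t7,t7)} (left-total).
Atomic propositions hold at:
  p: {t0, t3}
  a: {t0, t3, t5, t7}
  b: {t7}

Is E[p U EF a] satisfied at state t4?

EF a: least fixpoint, start Z0 = {t0, t3, t5, t7}, add states with some successor in Z. Z1 = {t0, t1, t2, t3, t5, t6, t7}; fixed.
Sat(EF a) = {t0, t1, t2, t3, t5, t6, t7}
E[p U EF a]: least fixpoint, start Z0 = Sat(EF a) = {t0, t1, t2, t3, t5, t6, t7}, add states in Sat(p) with some successor in Z. Already a fixed point.
Sat(E[p U EF a]) = {t0, t1, t2, t3, t5, t6, t7}
t4 ∉ Sat(E[p U EF a]) = {t0, t1, t2, t3, t5, t6, t7}, so the formula does not hold at t4.

No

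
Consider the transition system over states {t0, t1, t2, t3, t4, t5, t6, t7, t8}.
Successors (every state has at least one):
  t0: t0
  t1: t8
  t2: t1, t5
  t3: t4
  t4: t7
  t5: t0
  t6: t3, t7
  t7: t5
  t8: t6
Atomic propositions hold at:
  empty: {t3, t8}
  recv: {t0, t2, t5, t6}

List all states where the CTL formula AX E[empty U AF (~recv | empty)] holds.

{t1, t3, t4, t6, t8}

Sat(~recv) = {t1, t3, t4, t7, t8}
Sat(~recv | empty) = {t1, t3, t4, t7, t8}
AF (~recv | empty): least fixpoint, start Z0 = {t1, t3, t4, t7, t8}, add states with every successor in Z. Z1 = {t1, t3, t4, t6, t7, t8}; fixed.
Sat(AF (~recv | empty)) = {t1, t3, t4, t6, t7, t8}
E[empty U AF (~recv | empty)]: least fixpoint, start Z0 = Sat(AF (~recv | empty)) = {t1, t3, t4, t6, t7, t8}, add states in Sat(empty) with some successor in Z. Already a fixed point.
Sat(E[empty U AF (~recv | empty)]) = {t1, t3, t4, t6, t7, t8}
Sat(AX E[empty U AF (~recv | empty)]) = {s : every successor in {t1, t3, t4, t6, t7, t8}} = {t1, t3, t4, t6, t8}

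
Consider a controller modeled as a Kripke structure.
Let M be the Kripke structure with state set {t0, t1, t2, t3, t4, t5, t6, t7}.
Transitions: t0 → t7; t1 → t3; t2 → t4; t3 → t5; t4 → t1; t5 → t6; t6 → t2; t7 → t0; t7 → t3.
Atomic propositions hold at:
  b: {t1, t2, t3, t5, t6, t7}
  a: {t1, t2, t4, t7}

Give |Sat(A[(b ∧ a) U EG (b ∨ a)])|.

Sat(b ∧ a) = {t1, t2, t7}
Sat(b ∨ a) = {t1, t2, t3, t4, t5, t6, t7}
EG (b ∨ a): greatest fixpoint, start Z0 = {t1, t2, t3, t4, t5, t6, t7}, keep only states in Sat with some successor in Z. Already a fixed point.
Sat(EG (b ∨ a)) = {t1, t2, t3, t4, t5, t6, t7}
A[(b ∧ a) U EG (b ∨ a)]: least fixpoint, start Z0 = Sat(EG (b ∨ a)) = {t1, t2, t3, t4, t5, t6, t7}, add states in Sat(b ∧ a) with every successor in Z. Already a fixed point.
Sat(A[(b ∧ a) U EG (b ∨ a)]) = {t1, t2, t3, t4, t5, t6, t7}
|Sat(A[(b ∧ a) U EG (b ∨ a)])| = |{t1, t2, t3, t4, t5, t6, t7}| = 7.

7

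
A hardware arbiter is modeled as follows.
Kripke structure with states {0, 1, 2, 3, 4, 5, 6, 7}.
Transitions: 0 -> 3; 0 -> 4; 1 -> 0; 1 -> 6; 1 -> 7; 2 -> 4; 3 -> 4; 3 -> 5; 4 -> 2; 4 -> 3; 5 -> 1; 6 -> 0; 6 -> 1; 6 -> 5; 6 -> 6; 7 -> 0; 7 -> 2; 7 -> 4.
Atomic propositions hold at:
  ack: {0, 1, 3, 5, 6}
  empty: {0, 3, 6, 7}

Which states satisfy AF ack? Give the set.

{0, 1, 3, 5, 6}

AF ack: least fixpoint, start Z0 = {0, 1, 3, 5, 6}, add states with every successor in Z. Already a fixed point.
Sat(AF ack) = {0, 1, 3, 5, 6}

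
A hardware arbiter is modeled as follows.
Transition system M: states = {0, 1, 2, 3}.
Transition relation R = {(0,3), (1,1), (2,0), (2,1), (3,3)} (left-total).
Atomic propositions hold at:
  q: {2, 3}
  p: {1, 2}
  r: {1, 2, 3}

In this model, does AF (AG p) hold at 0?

No

AG p: greatest fixpoint, start Z0 = {1, 2}, keep only states in Sat with every successor in Z. Z1 = {1}; fixed.
Sat(AG p) = {1}
AF (AG p): least fixpoint, start Z0 = {1}, add states with every successor in Z. Already a fixed point.
Sat(AF (AG p)) = {1}
0 ∉ Sat(AF (AG p)) = {1}, so the formula does not hold at 0.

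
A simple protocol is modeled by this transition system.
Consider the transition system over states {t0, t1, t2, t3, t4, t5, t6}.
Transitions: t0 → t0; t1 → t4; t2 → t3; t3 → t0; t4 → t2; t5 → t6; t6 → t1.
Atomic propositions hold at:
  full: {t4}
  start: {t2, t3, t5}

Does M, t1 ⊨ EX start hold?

Sat(EX start) = {s : some successor in {t2, t3, t5}} = {t2, t4}
t1 ∉ Sat(EX start) = {t2, t4}, so the formula does not hold at t1.

No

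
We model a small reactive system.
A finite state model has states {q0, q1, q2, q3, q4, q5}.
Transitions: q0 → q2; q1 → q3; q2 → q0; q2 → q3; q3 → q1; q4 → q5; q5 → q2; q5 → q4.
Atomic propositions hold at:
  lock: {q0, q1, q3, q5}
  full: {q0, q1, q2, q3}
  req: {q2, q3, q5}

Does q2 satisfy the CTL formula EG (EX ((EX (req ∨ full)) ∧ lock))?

Sat(req ∨ full) = {q0, q1, q2, q3, q5}
Sat(EX (req ∨ full)) = {s : some successor in {q0, q1, q2, q3, q5}} = {q0, q1, q2, q3, q4, q5}
Sat((EX (req ∨ full)) ∧ lock) = {q0, q1, q3, q5}
Sat(EX ((EX (req ∨ full)) ∧ lock)) = {s : some successor in {q0, q1, q3, q5}} = {q1, q2, q3, q4}
EG (EX ((EX (req ∨ full)) ∧ lock)): greatest fixpoint, start Z0 = {q1, q2, q3, q4}, keep only states in Sat with some successor in Z. Z1 = {q1, q2, q3}; fixed.
Sat(EG (EX ((EX (req ∨ full)) ∧ lock))) = {q1, q2, q3}
q2 ∈ Sat(EG (EX ((EX (req ∨ full)) ∧ lock))) = {q1, q2, q3}, so the formula holds at q2.

Yes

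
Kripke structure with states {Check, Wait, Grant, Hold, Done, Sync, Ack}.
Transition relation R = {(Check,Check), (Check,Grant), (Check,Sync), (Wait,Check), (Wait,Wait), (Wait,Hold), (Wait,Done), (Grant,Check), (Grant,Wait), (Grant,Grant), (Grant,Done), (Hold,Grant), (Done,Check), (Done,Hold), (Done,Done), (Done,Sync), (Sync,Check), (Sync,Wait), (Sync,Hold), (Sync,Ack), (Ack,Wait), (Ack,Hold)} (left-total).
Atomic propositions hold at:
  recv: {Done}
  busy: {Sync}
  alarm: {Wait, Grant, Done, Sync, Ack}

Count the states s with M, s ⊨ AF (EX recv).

5

Sat(EX recv) = {s : some successor in {Done}} = {Wait, Grant, Done}
AF (EX recv): least fixpoint, start Z0 = {Wait, Grant, Done}, add states with every successor in Z. Z1 = {Wait, Grant, Hold, Done}; Z2 = {Wait, Grant, Hold, Done, Ack}; fixed.
Sat(AF (EX recv)) = {Wait, Grant, Hold, Done, Ack}
|Sat(AF (EX recv))| = |{Wait, Grant, Hold, Done, Ack}| = 5.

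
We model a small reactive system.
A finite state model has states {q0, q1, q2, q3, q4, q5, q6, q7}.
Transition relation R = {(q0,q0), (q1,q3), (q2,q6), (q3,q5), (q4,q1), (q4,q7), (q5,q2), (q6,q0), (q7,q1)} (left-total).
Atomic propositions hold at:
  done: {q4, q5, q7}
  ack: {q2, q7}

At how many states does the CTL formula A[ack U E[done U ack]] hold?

4

E[done U ack]: least fixpoint, start Z0 = Sat(ack) = {q2, q7}, add states in Sat(done) with some successor in Z. Z1 = {q2, q4, q5, q7}; fixed.
Sat(E[done U ack]) = {q2, q4, q5, q7}
A[ack U E[done U ack]]: least fixpoint, start Z0 = Sat(E[done U ack]) = {q2, q4, q5, q7}, add states in Sat(ack) with every successor in Z. Already a fixed point.
Sat(A[ack U E[done U ack]]) = {q2, q4, q5, q7}
|Sat(A[ack U E[done U ack]])| = |{q2, q4, q5, q7}| = 4.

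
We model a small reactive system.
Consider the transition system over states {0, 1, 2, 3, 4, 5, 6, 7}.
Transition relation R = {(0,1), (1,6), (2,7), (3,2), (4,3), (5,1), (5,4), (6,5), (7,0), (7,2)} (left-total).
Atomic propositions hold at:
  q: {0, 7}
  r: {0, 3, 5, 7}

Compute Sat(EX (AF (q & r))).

Sat(q & r) = {0, 7}
AF (q & r): least fixpoint, start Z0 = {0, 7}, add states with every successor in Z. Z1 = {0, 2, 7}; Z2 = {0, 2, 3, 7}; Z3 = {0, 2, 3, 4, 7}; fixed.
Sat(AF (q & r)) = {0, 2, 3, 4, 7}
Sat(EX (AF (q & r))) = {s : some successor in {0, 2, 3, 4, 7}} = {2, 3, 4, 5, 7}

{2, 3, 4, 5, 7}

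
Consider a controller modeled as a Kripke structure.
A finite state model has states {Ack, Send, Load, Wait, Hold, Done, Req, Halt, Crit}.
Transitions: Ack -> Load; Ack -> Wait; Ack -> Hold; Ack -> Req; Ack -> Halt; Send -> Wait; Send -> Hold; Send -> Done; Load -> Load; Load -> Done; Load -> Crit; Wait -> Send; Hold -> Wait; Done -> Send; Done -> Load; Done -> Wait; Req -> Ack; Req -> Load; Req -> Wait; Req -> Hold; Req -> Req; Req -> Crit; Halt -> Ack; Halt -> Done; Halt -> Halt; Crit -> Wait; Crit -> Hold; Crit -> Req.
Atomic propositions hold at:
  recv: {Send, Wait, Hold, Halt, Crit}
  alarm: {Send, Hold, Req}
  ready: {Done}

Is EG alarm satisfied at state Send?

No

EG alarm: greatest fixpoint, start Z0 = {Send, Hold, Req}, keep only states in Sat with some successor in Z. Z1 = {Send, Req}; Z2 = {Req}; fixed.
Sat(EG alarm) = {Req}
Send ∉ Sat(EG alarm) = {Req}, so the formula does not hold at Send.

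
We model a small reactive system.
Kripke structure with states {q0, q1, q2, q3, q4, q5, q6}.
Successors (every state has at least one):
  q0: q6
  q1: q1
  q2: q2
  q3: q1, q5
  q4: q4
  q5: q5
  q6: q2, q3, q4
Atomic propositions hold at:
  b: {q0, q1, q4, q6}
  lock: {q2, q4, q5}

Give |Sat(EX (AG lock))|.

AG lock: greatest fixpoint, start Z0 = {q2, q4, q5}, keep only states in Sat with every successor in Z. Already a fixed point.
Sat(AG lock) = {q2, q4, q5}
Sat(EX (AG lock)) = {s : some successor in {q2, q4, q5}} = {q2, q3, q4, q5, q6}
|Sat(EX (AG lock))| = |{q2, q3, q4, q5, q6}| = 5.

5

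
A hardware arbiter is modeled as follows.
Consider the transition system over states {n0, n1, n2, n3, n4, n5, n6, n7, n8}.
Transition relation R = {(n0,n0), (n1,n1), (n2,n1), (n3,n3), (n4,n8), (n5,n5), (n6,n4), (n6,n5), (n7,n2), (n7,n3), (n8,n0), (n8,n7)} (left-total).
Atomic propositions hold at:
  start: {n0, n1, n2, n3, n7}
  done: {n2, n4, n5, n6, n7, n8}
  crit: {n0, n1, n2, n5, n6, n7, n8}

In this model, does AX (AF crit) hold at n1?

Yes

AF crit: least fixpoint, start Z0 = {n0, n1, n2, n5, n6, n7, n8}, add states with every successor in Z. Z1 = {n0, n1, n2, n4, n5, n6, n7, n8}; fixed.
Sat(AF crit) = {n0, n1, n2, n4, n5, n6, n7, n8}
Sat(AX (AF crit)) = {s : every successor in {n0, n1, n2, n4, n5, n6, n7, n8}} = {n0, n1, n2, n4, n5, n6, n8}
n1 ∈ Sat(AX (AF crit)) = {n0, n1, n2, n4, n5, n6, n8}, so the formula holds at n1.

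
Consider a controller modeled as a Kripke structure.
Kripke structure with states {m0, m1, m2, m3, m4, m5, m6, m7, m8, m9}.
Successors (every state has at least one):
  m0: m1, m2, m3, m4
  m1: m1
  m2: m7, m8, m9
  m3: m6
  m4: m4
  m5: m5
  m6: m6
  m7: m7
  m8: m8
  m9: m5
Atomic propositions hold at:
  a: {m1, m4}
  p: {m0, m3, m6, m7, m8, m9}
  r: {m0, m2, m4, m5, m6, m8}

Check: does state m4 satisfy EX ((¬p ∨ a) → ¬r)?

No

Sat(¬p) = {m1, m2, m4, m5}
Sat(¬p ∨ a) = {m1, m2, m4, m5}
Sat(¬r) = {m1, m3, m7, m9}
Sat((¬p ∨ a) → ¬r) = {m0, m1, m3, m6, m7, m8, m9}
Sat(EX ((¬p ∨ a) → ¬r)) = {s : some successor in {m0, m1, m3, m6, m7, m8, m9}} = {m0, m1, m2, m3, m6, m7, m8}
m4 ∉ Sat(EX ((¬p ∨ a) → ¬r)) = {m0, m1, m2, m3, m6, m7, m8}, so the formula does not hold at m4.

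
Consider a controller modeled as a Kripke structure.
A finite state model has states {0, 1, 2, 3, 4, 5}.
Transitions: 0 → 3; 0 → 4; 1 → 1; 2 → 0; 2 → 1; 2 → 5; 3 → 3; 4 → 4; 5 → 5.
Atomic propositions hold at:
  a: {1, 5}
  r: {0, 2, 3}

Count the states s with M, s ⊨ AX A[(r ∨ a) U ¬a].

Sat(r ∨ a) = {0, 1, 2, 3, 5}
Sat(¬a) = {0, 2, 3, 4}
A[(r ∨ a) U ¬a]: least fixpoint, start Z0 = Sat(¬a) = {0, 2, 3, 4}, add states in Sat(r ∨ a) with every successor in Z. Already a fixed point.
Sat(A[(r ∨ a) U ¬a]) = {0, 2, 3, 4}
Sat(AX A[(r ∨ a) U ¬a]) = {s : every successor in {0, 2, 3, 4}} = {0, 3, 4}
|Sat(AX A[(r ∨ a) U ¬a])| = |{0, 3, 4}| = 3.

3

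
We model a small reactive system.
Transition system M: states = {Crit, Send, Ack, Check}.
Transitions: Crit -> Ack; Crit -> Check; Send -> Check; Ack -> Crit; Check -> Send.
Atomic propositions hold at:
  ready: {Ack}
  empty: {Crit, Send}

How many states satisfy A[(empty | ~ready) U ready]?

Sat(~ready) = {Crit, Send, Check}
Sat(empty | ~ready) = {Crit, Send, Check}
A[(empty | ~ready) U ready]: least fixpoint, start Z0 = Sat(ready) = {Ack}, add states in Sat(empty | ~ready) with every successor in Z. Already a fixed point.
Sat(A[(empty | ~ready) U ready]) = {Ack}
|Sat(A[(empty | ~ready) U ready])| = |{Ack}| = 1.

1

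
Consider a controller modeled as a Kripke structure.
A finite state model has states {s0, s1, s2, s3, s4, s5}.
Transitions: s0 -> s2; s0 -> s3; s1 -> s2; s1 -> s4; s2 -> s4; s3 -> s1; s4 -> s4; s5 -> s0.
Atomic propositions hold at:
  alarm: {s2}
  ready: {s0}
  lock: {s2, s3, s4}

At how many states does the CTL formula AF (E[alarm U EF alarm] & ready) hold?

EF alarm: least fixpoint, start Z0 = {s2}, add states with some successor in Z. Z1 = {s0, s1, s2}; Z2 = {s0, s1, s2, s3, s5}; fixed.
Sat(EF alarm) = {s0, s1, s2, s3, s5}
E[alarm U EF alarm]: least fixpoint, start Z0 = Sat(EF alarm) = {s0, s1, s2, s3, s5}, add states in Sat(alarm) with some successor in Z. Already a fixed point.
Sat(E[alarm U EF alarm]) = {s0, s1, s2, s3, s5}
Sat(E[alarm U EF alarm] & ready) = {s0}
AF (E[alarm U EF alarm] & ready): least fixpoint, start Z0 = {s0}, add states with every successor in Z. Z1 = {s0, s5}; fixed.
Sat(AF (E[alarm U EF alarm] & ready)) = {s0, s5}
|Sat(AF (E[alarm U EF alarm] & ready))| = |{s0, s5}| = 2.

2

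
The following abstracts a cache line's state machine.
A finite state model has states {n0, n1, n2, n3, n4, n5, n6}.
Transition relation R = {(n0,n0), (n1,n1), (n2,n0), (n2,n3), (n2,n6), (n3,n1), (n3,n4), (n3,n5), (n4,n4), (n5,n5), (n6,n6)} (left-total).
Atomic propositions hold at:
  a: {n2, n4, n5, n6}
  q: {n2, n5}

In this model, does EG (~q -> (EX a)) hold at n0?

No

Sat(~q) = {n0, n1, n3, n4, n6}
Sat(EX a) = {s : some successor in {n2, n4, n5, n6}} = {n2, n3, n4, n5, n6}
Sat(~q -> (EX a)) = {n2, n3, n4, n5, n6}
EG (~q -> (EX a)): greatest fixpoint, start Z0 = {n2, n3, n4, n5, n6}, keep only states in Sat with some successor in Z. Already a fixed point.
Sat(EG (~q -> (EX a))) = {n2, n3, n4, n5, n6}
n0 ∉ Sat(EG (~q -> (EX a))) = {n2, n3, n4, n5, n6}, so the formula does not hold at n0.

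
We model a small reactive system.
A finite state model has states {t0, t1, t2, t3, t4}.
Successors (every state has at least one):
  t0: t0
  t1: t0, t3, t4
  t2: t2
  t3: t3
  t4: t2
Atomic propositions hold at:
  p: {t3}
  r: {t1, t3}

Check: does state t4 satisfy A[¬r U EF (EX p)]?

No

Sat(¬r) = {t0, t2, t4}
Sat(EX p) = {s : some successor in {t3}} = {t1, t3}
EF (EX p): least fixpoint, start Z0 = {t1, t3}, add states with some successor in Z. Already a fixed point.
Sat(EF (EX p)) = {t1, t3}
A[¬r U EF (EX p)]: least fixpoint, start Z0 = Sat(EF (EX p)) = {t1, t3}, add states in Sat(¬r) with every successor in Z. Already a fixed point.
Sat(A[¬r U EF (EX p)]) = {t1, t3}
t4 ∉ Sat(A[¬r U EF (EX p)]) = {t1, t3}, so the formula does not hold at t4.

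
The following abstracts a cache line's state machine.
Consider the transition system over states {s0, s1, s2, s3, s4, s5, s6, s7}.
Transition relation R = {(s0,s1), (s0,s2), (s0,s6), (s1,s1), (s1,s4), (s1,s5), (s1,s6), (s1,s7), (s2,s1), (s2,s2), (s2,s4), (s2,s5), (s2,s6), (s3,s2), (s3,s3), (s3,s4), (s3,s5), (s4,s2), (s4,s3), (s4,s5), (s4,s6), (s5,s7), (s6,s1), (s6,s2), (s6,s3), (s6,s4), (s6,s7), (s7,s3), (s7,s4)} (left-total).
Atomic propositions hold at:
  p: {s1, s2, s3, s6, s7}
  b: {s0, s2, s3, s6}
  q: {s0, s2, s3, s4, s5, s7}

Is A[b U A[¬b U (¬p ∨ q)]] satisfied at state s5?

Sat(¬b) = {s1, s4, s5, s7}
Sat(¬p) = {s0, s4, s5}
Sat(¬p ∨ q) = {s0, s2, s3, s4, s5, s7}
A[¬b U (¬p ∨ q)]: least fixpoint, start Z0 = Sat((¬p ∨ q)) = {s0, s2, s3, s4, s5, s7}, add states in Sat(¬b) with every successor in Z. Already a fixed point.
Sat(A[¬b U (¬p ∨ q)]) = {s0, s2, s3, s4, s5, s7}
A[b U A[¬b U (¬p ∨ q)]]: least fixpoint, start Z0 = Sat(A[¬b U (¬p ∨ q)]) = {s0, s2, s3, s4, s5, s7}, add states in Sat(b) with every successor in Z. Already a fixed point.
Sat(A[b U A[¬b U (¬p ∨ q)]]) = {s0, s2, s3, s4, s5, s7}
s5 ∈ Sat(A[b U A[¬b U (¬p ∨ q)]]) = {s0, s2, s3, s4, s5, s7}, so the formula holds at s5.

Yes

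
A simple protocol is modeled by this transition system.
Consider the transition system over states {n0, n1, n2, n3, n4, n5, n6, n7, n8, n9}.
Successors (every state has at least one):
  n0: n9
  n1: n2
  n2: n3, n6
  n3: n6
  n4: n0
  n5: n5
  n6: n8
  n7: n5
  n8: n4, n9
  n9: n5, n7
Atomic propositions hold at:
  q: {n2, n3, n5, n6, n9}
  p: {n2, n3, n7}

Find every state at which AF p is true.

{n1, n2, n3, n7}

AF p: least fixpoint, start Z0 = {n2, n3, n7}, add states with every successor in Z. Z1 = {n1, n2, n3, n7}; fixed.
Sat(AF p) = {n1, n2, n3, n7}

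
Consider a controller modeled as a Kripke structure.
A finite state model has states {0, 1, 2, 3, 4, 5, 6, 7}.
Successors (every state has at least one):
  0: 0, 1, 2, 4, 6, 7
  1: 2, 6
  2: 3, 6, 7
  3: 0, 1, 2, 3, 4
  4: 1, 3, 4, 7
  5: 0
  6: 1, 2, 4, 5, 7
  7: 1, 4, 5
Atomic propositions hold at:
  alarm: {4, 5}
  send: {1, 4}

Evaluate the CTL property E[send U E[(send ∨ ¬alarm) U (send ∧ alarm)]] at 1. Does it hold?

Sat(¬alarm) = {0, 1, 2, 3, 6, 7}
Sat(send ∨ ¬alarm) = {0, 1, 2, 3, 4, 6, 7}
Sat(send ∧ alarm) = {4}
E[(send ∨ ¬alarm) U (send ∧ alarm)]: least fixpoint, start Z0 = Sat((send ∧ alarm)) = {4}, add states in Sat(send ∨ ¬alarm) with some successor in Z. Z1 = {0, 3, 4, 6, 7}; Z2 = {0, 1, 2, 3, 4, 6, 7}; fixed.
Sat(E[(send ∨ ¬alarm) U (send ∧ alarm)]) = {0, 1, 2, 3, 4, 6, 7}
E[send U E[(send ∨ ¬alarm) U (send ∧ alarm)]]: least fixpoint, start Z0 = Sat(E[(send ∨ ¬alarm) U (send ∧ alarm)]) = {0, 1, 2, 3, 4, 6, 7}, add states in Sat(send) with some successor in Z. Already a fixed point.
Sat(E[send U E[(send ∨ ¬alarm) U (send ∧ alarm)]]) = {0, 1, 2, 3, 4, 6, 7}
1 ∈ Sat(E[send U E[(send ∨ ¬alarm) U (send ∧ alarm)]]) = {0, 1, 2, 3, 4, 6, 7}, so the formula holds at 1.

Yes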